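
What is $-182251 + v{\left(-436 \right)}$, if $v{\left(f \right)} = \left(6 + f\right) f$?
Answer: $5229$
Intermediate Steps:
$v{\left(f \right)} = f \left(6 + f\right)$
$-182251 + v{\left(-436 \right)} = -182251 - 436 \left(6 - 436\right) = -182251 - -187480 = -182251 + 187480 = 5229$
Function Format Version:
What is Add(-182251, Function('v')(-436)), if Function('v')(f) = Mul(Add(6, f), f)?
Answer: 5229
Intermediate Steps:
Function('v')(f) = Mul(f, Add(6, f))
Add(-182251, Function('v')(-436)) = Add(-182251, Mul(-436, Add(6, -436))) = Add(-182251, Mul(-436, -430)) = Add(-182251, 187480) = 5229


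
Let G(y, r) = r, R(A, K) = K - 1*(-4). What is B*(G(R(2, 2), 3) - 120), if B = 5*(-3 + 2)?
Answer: 585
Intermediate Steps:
R(A, K) = 4 + K (R(A, K) = K + 4 = 4 + K)
B = -5 (B = 5*(-1) = -5)
B*(G(R(2, 2), 3) - 120) = -5*(3 - 120) = -5*(-117) = 585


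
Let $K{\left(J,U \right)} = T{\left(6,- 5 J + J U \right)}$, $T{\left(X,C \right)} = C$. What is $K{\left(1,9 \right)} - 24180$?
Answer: $-24176$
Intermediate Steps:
$K{\left(J,U \right)} = - 5 J + J U$
$K{\left(1,9 \right)} - 24180 = 1 \left(-5 + 9\right) - 24180 = 1 \cdot 4 - 24180 = 4 - 24180 = -24176$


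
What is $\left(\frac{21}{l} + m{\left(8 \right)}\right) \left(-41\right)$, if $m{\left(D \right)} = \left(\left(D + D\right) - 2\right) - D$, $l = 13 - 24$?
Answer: $- \frac{1845}{11} \approx -167.73$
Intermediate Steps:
$l = -11$ ($l = 13 - 24 = -11$)
$m{\left(D \right)} = -2 + D$ ($m{\left(D \right)} = \left(2 D - 2\right) - D = \left(-2 + 2 D\right) - D = -2 + D$)
$\left(\frac{21}{l} + m{\left(8 \right)}\right) \left(-41\right) = \left(\frac{21}{-11} + \left(-2 + 8\right)\right) \left(-41\right) = \left(21 \left(- \frac{1}{11}\right) + 6\right) \left(-41\right) = \left(- \frac{21}{11} + 6\right) \left(-41\right) = \frac{45}{11} \left(-41\right) = - \frac{1845}{11}$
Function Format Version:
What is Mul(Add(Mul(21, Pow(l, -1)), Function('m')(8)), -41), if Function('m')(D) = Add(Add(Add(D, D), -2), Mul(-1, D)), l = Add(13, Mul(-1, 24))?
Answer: Rational(-1845, 11) ≈ -167.73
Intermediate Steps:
l = -11 (l = Add(13, -24) = -11)
Function('m')(D) = Add(-2, D) (Function('m')(D) = Add(Add(Mul(2, D), -2), Mul(-1, D)) = Add(Add(-2, Mul(2, D)), Mul(-1, D)) = Add(-2, D))
Mul(Add(Mul(21, Pow(l, -1)), Function('m')(8)), -41) = Mul(Add(Mul(21, Pow(-11, -1)), Add(-2, 8)), -41) = Mul(Add(Mul(21, Rational(-1, 11)), 6), -41) = Mul(Add(Rational(-21, 11), 6), -41) = Mul(Rational(45, 11), -41) = Rational(-1845, 11)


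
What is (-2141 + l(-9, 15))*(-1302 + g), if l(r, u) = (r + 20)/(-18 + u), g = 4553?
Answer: -20916934/3 ≈ -6.9723e+6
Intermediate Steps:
l(r, u) = (20 + r)/(-18 + u)
(-2141 + l(-9, 15))*(-1302 + g) = (-2141 + (20 - 9)/(-18 + 15))*(-1302 + 4553) = (-2141 + 11/(-3))*3251 = (-2141 - ⅓*11)*3251 = (-2141 - 11/3)*3251 = -6434/3*3251 = -20916934/3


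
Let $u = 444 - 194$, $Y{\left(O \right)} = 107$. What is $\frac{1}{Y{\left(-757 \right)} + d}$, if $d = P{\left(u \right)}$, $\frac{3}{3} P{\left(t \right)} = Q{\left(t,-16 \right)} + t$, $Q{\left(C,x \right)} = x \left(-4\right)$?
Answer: $\frac{1}{421} \approx 0.0023753$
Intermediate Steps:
$u = 250$ ($u = 444 - 194 = 250$)
$Q{\left(C,x \right)} = - 4 x$
$P{\left(t \right)} = 64 + t$ ($P{\left(t \right)} = \left(-4\right) \left(-16\right) + t = 64 + t$)
$d = 314$ ($d = 64 + 250 = 314$)
$\frac{1}{Y{\left(-757 \right)} + d} = \frac{1}{107 + 314} = \frac{1}{421}$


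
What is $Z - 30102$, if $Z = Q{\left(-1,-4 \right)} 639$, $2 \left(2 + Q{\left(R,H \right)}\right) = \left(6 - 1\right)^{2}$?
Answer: $- \frac{46785}{2} \approx -23393.0$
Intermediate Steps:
$Q{\left(R,H \right)} = \frac{21}{2}$ ($Q{\left(R,H \right)} = -2 + \frac{\left(6 - 1\right)^{2}}{2} = -2 + \frac{5^{2}}{2} = -2 + \frac{1}{2} \cdot 25 = -2 + \frac{25}{2} = \frac{21}{2}$)
$Z = \frac{13419}{2}$ ($Z = \frac{21}{2} \cdot 639 = \frac{13419}{2} \approx 6709.5$)
$Z - 30102 = \frac{13419}{2} - 30102 = - \frac{46785}{2}$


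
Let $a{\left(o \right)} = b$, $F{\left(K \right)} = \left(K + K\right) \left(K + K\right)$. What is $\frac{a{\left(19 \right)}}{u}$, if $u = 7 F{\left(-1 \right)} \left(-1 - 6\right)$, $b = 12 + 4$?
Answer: $- \frac{4}{49} \approx -0.081633$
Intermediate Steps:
$b = 16$
$F{\left(K \right)} = 4 K^{2}$ ($F{\left(K \right)} = 2 K 2 K = 4 K^{2}$)
$a{\left(o \right)} = 16$
$u = -196$ ($u = 7 \cdot 4 \left(-1\right)^{2} \left(-1 - 6\right) = 7 \cdot 4 \cdot 1 \left(-1 - 6\right) = 7 \cdot 4 \left(-7\right) = 28 \left(-7\right) = -196$)
$\frac{a{\left(19 \right)}}{u} = \frac{16}{-196} = 16 \left(- \frac{1}{196}\right) = - \frac{4}{49}$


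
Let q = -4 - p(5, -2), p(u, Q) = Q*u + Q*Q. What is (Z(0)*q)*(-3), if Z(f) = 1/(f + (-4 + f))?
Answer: 3/2 ≈ 1.5000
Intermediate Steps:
p(u, Q) = Q² + Q*u (p(u, Q) = Q*u + Q² = Q² + Q*u)
Z(f) = 1/(-4 + 2*f)
q = 2 (q = -4 - (-2)*(-2 + 5) = -4 - (-2)*3 = -4 - 1*(-6) = -4 + 6 = 2)
(Z(0)*q)*(-3) = ((1/(2*(-2 + 0)))*2)*(-3) = (((½)/(-2))*2)*(-3) = (((½)*(-½))*2)*(-3) = -¼*2*(-3) = -½*(-3) = 3/2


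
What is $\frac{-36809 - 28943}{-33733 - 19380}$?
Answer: $\frac{65752}{53113} \approx 1.238$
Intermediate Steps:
$\frac{-36809 - 28943}{-33733 - 19380} = - \frac{65752}{-53113} = \left(-65752\right) \left(- \frac{1}{53113}\right) = \frac{65752}{53113}$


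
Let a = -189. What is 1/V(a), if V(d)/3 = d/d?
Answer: 1/3 ≈ 0.33333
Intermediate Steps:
V(d) = 3 (V(d) = 3*(d/d) = 3*1 = 3)
1/V(a) = 1/3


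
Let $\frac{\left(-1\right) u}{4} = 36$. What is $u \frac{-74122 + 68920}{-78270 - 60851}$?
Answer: $- \frac{749088}{139121} \approx -5.3844$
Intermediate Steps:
$u = -144$ ($u = \left(-4\right) 36 = -144$)
$u \frac{-74122 + 68920}{-78270 - 60851} = - 144 \frac{-74122 + 68920}{-78270 - 60851} = - 144 \left(- \frac{5202}{-139121}\right) = - 144 \left(\left(-5202\right) \left(- \frac{1}{139121}\right)\right) = \left(-144\right) \frac{5202}{139121} = - \frac{749088}{139121}$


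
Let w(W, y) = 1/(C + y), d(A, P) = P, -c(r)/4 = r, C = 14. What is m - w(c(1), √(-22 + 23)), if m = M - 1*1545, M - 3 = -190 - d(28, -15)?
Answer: -25756/15 ≈ -1717.1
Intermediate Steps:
c(r) = -4*r
w(W, y) = 1/(14 + y)
M = -172 (M = 3 + (-190 - 1*(-15)) = 3 + (-190 + 15) = 3 - 175 = -172)
m = -1717 (m = -172 - 1*1545 = -172 - 1545 = -1717)
m - w(c(1), √(-22 + 23)) = -1717 - 1/(14 + √(-22 + 23)) = -1717 - 1/(14 + √1) = -1717 - 1/(14 + 1) = -1717 - 1/15 = -25756/15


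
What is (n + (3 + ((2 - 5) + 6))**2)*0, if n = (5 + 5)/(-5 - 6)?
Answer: 0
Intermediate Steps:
n = -10/11 (n = 10/(-11) = 10*(-1/11) = -10/11 ≈ -0.90909)
(n + (3 + ((2 - 5) + 6))**2)*0 = (-10/11 + (3 + ((2 - 5) + 6))**2)*0 = (-10/11 + (3 + (-3 + 6))**2)*0 = (-10/11 + (3 + 3)**2)*0 = (-10/11 + 6**2)*0 = (-10/11 + 36)*0 = (386/11)*0 = 0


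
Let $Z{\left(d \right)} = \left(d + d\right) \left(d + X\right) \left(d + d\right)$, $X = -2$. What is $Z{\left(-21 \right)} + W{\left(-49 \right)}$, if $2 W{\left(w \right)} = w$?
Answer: $- \frac{81193}{2} \approx -40597.0$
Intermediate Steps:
$W{\left(w \right)} = \frac{w}{2}$
$Z{\left(d \right)} = 4 d^{2} \left(-2 + d\right)$ ($Z{\left(d \right)} = \left(d + d\right) \left(d - 2\right) \left(d + d\right) = 2 d \left(-2 + d\right) 2 d = 4 d^{2} \left(-2 + d\right)$)
$Z{\left(-21 \right)} + W{\left(-49 \right)} = 4 \left(-21\right)^{2} \left(-2 - 21\right) + \frac{1}{2} \left(-49\right) = 4 \cdot 441 \left(-23\right) - \frac{49}{2} = -40572 - \frac{49}{2} = - \frac{81193}{2}$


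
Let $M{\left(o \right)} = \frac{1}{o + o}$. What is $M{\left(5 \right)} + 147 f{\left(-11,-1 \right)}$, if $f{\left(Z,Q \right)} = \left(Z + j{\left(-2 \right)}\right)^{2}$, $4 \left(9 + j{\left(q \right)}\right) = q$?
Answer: $\frac{1235537}{20} \approx 61777.0$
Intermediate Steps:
$M{\left(o \right)} = \frac{1}{2 o}$
$j{\left(q \right)} = -9 + \frac{q}{4}$
$f{\left(Z,Q \right)} = \left(- \frac{19}{2} + Z\right)^{2}$ ($f{\left(Z,Q \right)} = \left(Z + \left(-9 + \frac{1}{4} \left(-2\right)\right)\right)^{2} = \left(Z - \frac{19}{2}\right)^{2} = \left(- \frac{19}{2} + Z\right)^{2}$)
$M{\left(5 \right)} + 147 f{\left(-11,-1 \right)} = \frac{1}{2 \cdot 5} + 147 \frac{\left(-19 + 2 \left(-11\right)\right)^{2}}{4} = \frac{1}{2} \cdot \frac{1}{5} + 147 \frac{\left(-19 - 22\right)^{2}}{4} = \frac{1}{10} + 147 \frac{\left(-41\right)^{2}}{4} = \frac{1}{10} + 147 \cdot \frac{1}{4} \cdot 1681 = \frac{1}{10} + 147 \cdot \frac{1681}{4} = \frac{1}{10} + \frac{247107}{4} = \frac{1235537}{20}$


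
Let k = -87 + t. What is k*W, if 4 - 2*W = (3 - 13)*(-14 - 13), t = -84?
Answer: 22743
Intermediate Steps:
k = -171 (k = -87 - 84 = -171)
W = -133 (W = 2 - (3 - 13)*(-14 - 13)/2 = 2 - (-5)*(-27) = 2 - ½*270 = 2 - 135 = -133)
k*W = -171*(-133) = 22743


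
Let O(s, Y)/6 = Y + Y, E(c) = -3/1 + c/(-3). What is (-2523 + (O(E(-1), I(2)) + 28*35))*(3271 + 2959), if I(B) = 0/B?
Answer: -9612890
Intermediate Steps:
I(B) = 0
E(c) = -3 - c/3 (E(c) = -3*1 + c*(-1/3) = -3 - c/3)
O(s, Y) = 12*Y (O(s, Y) = 6*(Y + Y) = 6*(2*Y) = 12*Y)
(-2523 + (O(E(-1), I(2)) + 28*35))*(3271 + 2959) = (-2523 + (12*0 + 28*35))*(3271 + 2959) = (-2523 + (0 + 980))*6230 = (-2523 + 980)*6230 = -1543*6230 = -9612890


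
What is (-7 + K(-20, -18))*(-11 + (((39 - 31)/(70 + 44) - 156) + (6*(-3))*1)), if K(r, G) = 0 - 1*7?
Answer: 147574/57 ≈ 2589.0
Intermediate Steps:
K(r, G) = -7 (K(r, G) = 0 - 7 = -7)
(-7 + K(-20, -18))*(-11 + (((39 - 31)/(70 + 44) - 156) + (6*(-3))*1)) = (-7 - 7)*(-11 + (((39 - 31)/(70 + 44) - 156) + (6*(-3))*1)) = -14*(-11 + ((8/114 - 156) - 18*1)) = -14*(-11 + ((8*(1/114) - 156) - 18)) = -14*(-11 + ((4/57 - 156) - 18)) = -14*(-11 + (-8888/57 - 18)) = -14*(-11 - 9914/57) = -14*(-10541/57) = 147574/57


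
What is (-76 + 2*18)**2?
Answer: 1600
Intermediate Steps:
(-76 + 2*18)**2 = (-76 + 36)**2 = (-40)**2 = 1600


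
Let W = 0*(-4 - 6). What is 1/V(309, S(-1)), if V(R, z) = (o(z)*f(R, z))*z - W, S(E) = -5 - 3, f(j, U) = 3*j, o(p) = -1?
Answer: 1/7416 ≈ 0.00013484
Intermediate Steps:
S(E) = -8
W = 0 (W = 0*(-10) = 0)
V(R, z) = -3*R*z (V(R, z) = (-3*R)*z - 1*0 = (-3*R)*z + 0 = -3*R*z + 0 = -3*R*z)
1/V(309, S(-1)) = 1/(-3*309*(-8)) = 1/7416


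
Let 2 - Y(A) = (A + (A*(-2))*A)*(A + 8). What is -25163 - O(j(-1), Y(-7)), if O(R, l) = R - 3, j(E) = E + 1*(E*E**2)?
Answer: -25158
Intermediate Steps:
j(E) = E + E**3 (j(E) = E + 1*E**3 = E + E**3)
Y(A) = 2 - (8 + A)*(A - 2*A**2) (Y(A) = 2 - (A + (A*(-2))*A)*(A + 8) = 2 - (A + (-2*A)*A)*(8 + A) = 2 - (A - 2*A**2)*(8 + A) = 2 - (8 + A)*(A - 2*A**2))
O(R, l) = -3 + R
-25163 - O(j(-1), Y(-7)) = -25163 - (-3 + (-1 + (-1)**3)) = -25163 - (-3 + (-1 - 1)) = -25163 - (-3 - 2) = -25163 - 1*(-5) = -25163 + 5 = -25158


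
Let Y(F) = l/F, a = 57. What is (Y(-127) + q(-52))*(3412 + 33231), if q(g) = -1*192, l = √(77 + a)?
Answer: -7035456 - 36643*√134/127 ≈ -7.0388e+6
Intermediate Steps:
l = √134 (l = √(77 + 57) = √134 ≈ 11.576)
q(g) = -192
Y(F) = √134/F
(Y(-127) + q(-52))*(3412 + 33231) = (√134/(-127) - 192)*(3412 + 33231) = (√134*(-1/127) - 192)*36643 = (-√134/127 - 192)*36643 = (-192 - √134/127)*36643 = -7035456 - 36643*√134/127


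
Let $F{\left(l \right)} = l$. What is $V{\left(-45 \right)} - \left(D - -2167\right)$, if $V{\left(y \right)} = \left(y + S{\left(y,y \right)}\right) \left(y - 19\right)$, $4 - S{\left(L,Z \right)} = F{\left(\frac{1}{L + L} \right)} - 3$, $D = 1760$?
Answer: $- \frac{67307}{45} \approx -1495.7$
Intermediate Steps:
$S{\left(L,Z \right)} = 7 - \frac{1}{2 L}$ ($S{\left(L,Z \right)} = 4 - \left(\frac{1}{L + L} - 3\right) = 4 - \left(\frac{1}{2 L} - 3\right) = 4 - \left(-3 + \frac{1}{2 L}\right) = 4 + \left(3 - \frac{1}{2 L}\right) = 7 - \frac{1}{2 L}$)
$V{\left(y \right)} = \left(-19 + y\right) \left(7 + y - \frac{1}{2 y}\right)$ ($V{\left(y \right)} = \left(y + \left(7 - \frac{1}{2 y}\right)\right) \left(y - 19\right) = \left(7 + y - \frac{1}{2 y}\right) \left(-19 + y\right) = \left(-19 + y\right) \left(7 + y - \frac{1}{2 y}\right)$)
$V{\left(-45 \right)} - \left(D - -2167\right) = \left(- \frac{267}{2} + \left(-45\right)^{2} - -540 + \frac{19}{2 \left(-45\right)}\right) - \left(1760 - -2167\right) = \left(- \frac{267}{2} + 2025 + 540 + \frac{19}{2} \left(- \frac{1}{45}\right)\right) - \left(1760 + 2167\right) = \left(- \frac{267}{2} + 2025 + 540 - \frac{19}{90}\right) - 3927 = \frac{109408}{45} - 3927 = - \frac{67307}{45}$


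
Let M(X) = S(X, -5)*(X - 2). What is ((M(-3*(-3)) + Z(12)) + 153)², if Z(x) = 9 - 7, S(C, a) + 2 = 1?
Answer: 21904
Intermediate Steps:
S(C, a) = -1 (S(C, a) = -2 + 1 = -1)
Z(x) = 2
M(X) = 2 - X (M(X) = -(X - 2) = -(-2 + X) = 2 - X)
((M(-3*(-3)) + Z(12)) + 153)² = (((2 - (-3)*(-3)) + 2) + 153)² = (((2 - 1*9) + 2) + 153)² = (((2 - 9) + 2) + 153)² = ((-7 + 2) + 153)² = (-5 + 153)² = 148² = 21904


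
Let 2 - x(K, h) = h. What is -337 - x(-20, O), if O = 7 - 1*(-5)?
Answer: -327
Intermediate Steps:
O = 12 (O = 7 + 5 = 12)
x(K, h) = 2 - h
-337 - x(-20, O) = -337 - (2 - 1*12) = -337 - (2 - 12) = -337 - 1*(-10) = -337 + 10 = -327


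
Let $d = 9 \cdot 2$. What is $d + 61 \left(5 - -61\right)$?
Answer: $4044$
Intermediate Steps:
$d = 18$
$d + 61 \left(5 - -61\right) = 18 + 61 \left(5 - -61\right) = 18 + 61 \left(5 + 61\right) = 18 + 61 \cdot 66 = 18 + 4026 = 4044$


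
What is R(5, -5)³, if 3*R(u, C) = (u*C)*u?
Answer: -1953125/27 ≈ -72338.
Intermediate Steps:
R(u, C) = C*u²/3 (R(u, C) = ((u*C)*u)/3 = ((C*u)*u)/3 = (C*u²)/3 = C*u²/3)
R(5, -5)³ = ((⅓)*(-5)*5²)³ = ((⅓)*(-5)*25)³ = (-125/3)³ = -1953125/27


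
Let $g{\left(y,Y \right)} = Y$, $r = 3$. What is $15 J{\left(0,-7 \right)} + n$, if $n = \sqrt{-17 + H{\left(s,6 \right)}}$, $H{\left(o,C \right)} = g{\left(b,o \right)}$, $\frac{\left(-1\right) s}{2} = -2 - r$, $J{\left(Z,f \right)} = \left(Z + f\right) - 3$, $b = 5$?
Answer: $-150 + i \sqrt{7} \approx -150.0 + 2.6458 i$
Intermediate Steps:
$J{\left(Z,f \right)} = -3 + Z + f$
$s = 10$ ($s = - 2 \left(-2 - 3\right) = \left(-2\right) \left(-5\right) = 10$)
$H{\left(o,C \right)} = o$
$n = i \sqrt{7}$ ($n = \sqrt{-17 + 10} = \sqrt{-7} = i \sqrt{7} \approx 2.6458 i$)
$15 J{\left(0,-7 \right)} + n = 15 \left(-3 + 0 - 7\right) + i \sqrt{7} = 15 \left(-10\right) + i \sqrt{7} = -150 + i \sqrt{7}$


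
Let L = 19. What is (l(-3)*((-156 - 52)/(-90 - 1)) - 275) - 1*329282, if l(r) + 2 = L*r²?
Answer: -2304195/7 ≈ -3.2917e+5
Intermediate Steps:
l(r) = -2 + 19*r²
(l(-3)*((-156 - 52)/(-90 - 1)) - 275) - 1*329282 = ((-2 + 19*(-3)²)*((-156 - 52)/(-90 - 1)) - 275) - 1*329282 = ((-2 + 19*9)*(-208/(-91)) - 275) - 329282 = ((-2 + 171)*(-208*(-1/91)) - 275) - 329282 = (169*(16/7) - 275) - 329282 = (2704/7 - 275) - 329282 = 779/7 - 329282 = -2304195/7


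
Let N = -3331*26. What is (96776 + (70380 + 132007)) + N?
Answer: 212557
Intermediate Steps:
N = -86606
(96776 + (70380 + 132007)) + N = (96776 + (70380 + 132007)) - 86606 = (96776 + 202387) - 86606 = 299163 - 86606 = 212557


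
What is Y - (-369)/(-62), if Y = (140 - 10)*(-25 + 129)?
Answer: 837871/62 ≈ 13514.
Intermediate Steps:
Y = 13520 (Y = 130*104 = 13520)
Y - (-369)/(-62) = 13520 - (-369)/(-62) = 13520 - (-369)*(-1)/62 = 13520 - 1*369/62 = 13520 - 369/62 = 837871/62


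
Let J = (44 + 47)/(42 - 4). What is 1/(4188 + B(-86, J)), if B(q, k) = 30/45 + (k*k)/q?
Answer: 372552/1560471301 ≈ 0.00023874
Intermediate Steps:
J = 91/38 ≈ 2.3947
B(q, k) = ⅔ + k²/q (B(q, k) = 30*(1/45) + k²/q = ⅔ + k²/q)
1/(4188 + B(-86, J)) = 1/(4188 + (⅔ + (91/38)²/(-86))) = 1/(4188 + (⅔ + (8281/1444)*(-1/86))) = 1/(4188 + (⅔ - 8281/124184)) = 1/(4188 + 223525/372552) = 1/(1560471301/372552) = 372552/1560471301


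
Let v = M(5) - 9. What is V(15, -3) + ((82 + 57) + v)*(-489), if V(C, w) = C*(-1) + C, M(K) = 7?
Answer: -66993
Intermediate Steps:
V(C, w) = 0 (V(C, w) = -C + C = 0)
v = -2 (v = 7 - 9 = -2)
V(15, -3) + ((82 + 57) + v)*(-489) = 0 + ((82 + 57) - 2)*(-489) = 0 + (139 - 2)*(-489) = 0 + 137*(-489) = 0 - 66993 = -66993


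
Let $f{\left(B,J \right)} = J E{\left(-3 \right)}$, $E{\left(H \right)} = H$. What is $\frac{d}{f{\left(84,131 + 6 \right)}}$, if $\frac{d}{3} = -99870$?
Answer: $\frac{99870}{137} \approx 728.98$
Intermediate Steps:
$d = -299610$ ($d = 3 \left(-99870\right) = -299610$)
$f{\left(B,J \right)} = - 3 J$ ($f{\left(B,J \right)} = J \left(-3\right) = - 3 J$)
$\frac{d}{f{\left(84,131 + 6 \right)}} = - \frac{299610}{\left(-3\right) \left(131 + 6\right)} = - \frac{299610}{\left(-3\right) 137} = - \frac{299610}{-411} = \left(-299610\right) \left(- \frac{1}{411}\right) = \frac{99870}{137}$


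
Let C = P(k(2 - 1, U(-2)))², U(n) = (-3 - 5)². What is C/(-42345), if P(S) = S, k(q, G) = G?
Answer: -4096/42345 ≈ -0.096729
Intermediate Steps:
U(n) = 64 (U(n) = (-8)² = 64)
C = 4096 (C = 64² = 4096)
C/(-42345) = 4096/(-42345) = 4096*(-1/42345) = -4096/42345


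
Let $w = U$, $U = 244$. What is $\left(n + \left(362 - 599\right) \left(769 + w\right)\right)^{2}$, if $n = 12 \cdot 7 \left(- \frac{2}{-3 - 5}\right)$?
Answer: $57628803600$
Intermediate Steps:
$w = 244$
$n = 21$ ($n = 84 \left(- \frac{2}{-3 - 5}\right) = 84 \left(- \frac{2}{-8}\right) = 84 \left(\left(-2\right) \left(- \frac{1}{8}\right)\right) = 84 \cdot \frac{1}{4} = 21$)
$\left(n + \left(362 - 599\right) \left(769 + w\right)\right)^{2} = \left(21 + \left(362 - 599\right) \left(769 + 244\right)\right)^{2} = \left(21 - 240081\right)^{2} = \left(-240060\right)^{2} = 57628803600$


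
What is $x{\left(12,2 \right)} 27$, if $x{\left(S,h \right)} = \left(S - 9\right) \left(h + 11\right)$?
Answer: $1053$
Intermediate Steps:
$x{\left(S,h \right)} = \left(-9 + S\right) \left(11 + h\right)$
$x{\left(12,2 \right)} 27 = \left(-99 - 18 + 11 \cdot 12 + 12 \cdot 2\right) 27 = \left(-99 - 18 + 132 + 24\right) 27 = 39 \cdot 27 = 1053$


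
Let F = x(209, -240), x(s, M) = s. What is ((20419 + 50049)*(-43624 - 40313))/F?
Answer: -5914872516/209 ≈ -2.8301e+7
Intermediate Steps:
F = 209
((20419 + 50049)*(-43624 - 40313))/F = ((20419 + 50049)*(-43624 - 40313))/209 = (70468*(-83937))*(1/209) = -5914872516*1/209 = -5914872516/209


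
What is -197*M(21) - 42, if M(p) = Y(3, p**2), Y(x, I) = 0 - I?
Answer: 86835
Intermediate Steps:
Y(x, I) = -I
M(p) = -p**2
-197*M(21) - 42 = -(-197)*21**2 - 42 = -(-197)*441 - 42 = -197*(-441) - 42 = 86877 - 42 = 86835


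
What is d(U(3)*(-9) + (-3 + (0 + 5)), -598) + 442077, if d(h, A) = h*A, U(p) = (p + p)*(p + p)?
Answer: 634633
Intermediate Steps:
U(p) = 4*p² (U(p) = (2*p)*(2*p) = 4*p²)
d(h, A) = A*h
d(U(3)*(-9) + (-3 + (0 + 5)), -598) + 442077 = -598*((4*3²)*(-9) + (-3 + (0 + 5))) + 442077 = -598*((4*9)*(-9) + (-3 + 5)) + 442077 = -598*(36*(-9) + 2) + 442077 = -598*(-324 + 2) + 442077 = -598*(-322) + 442077 = 192556 + 442077 = 634633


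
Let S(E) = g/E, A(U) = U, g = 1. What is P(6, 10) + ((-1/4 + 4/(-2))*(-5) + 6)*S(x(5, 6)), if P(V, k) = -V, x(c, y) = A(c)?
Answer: -51/20 ≈ -2.5500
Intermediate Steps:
x(c, y) = c
S(E) = 1/E
P(6, 10) + ((-1/4 + 4/(-2))*(-5) + 6)*S(x(5, 6)) = -1*6 + ((-1/4 + 4/(-2))*(-5) + 6)/5 = -6 + ((-1*¼ + 4*(-½))*(-5) + 6)*(⅕) = -6 + ((-¼ - 2)*(-5) + 6)*(⅕) = -6 + (-9/4*(-5) + 6)*(⅕) = -6 + (45/4 + 6)*(⅕) = -6 + (69/4)*(⅕) = -6 + 69/20 = -51/20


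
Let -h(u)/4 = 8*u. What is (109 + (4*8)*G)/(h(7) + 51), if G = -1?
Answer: -77/173 ≈ -0.44509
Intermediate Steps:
h(u) = -32*u
(109 + (4*8)*G)/(h(7) + 51) = (109 + (4*8)*(-1))/(-32*7 + 51) = (109 + 32*(-1))/(-224 + 51) = (109 - 32)/(-173) = 77*(-1/173) = -77/173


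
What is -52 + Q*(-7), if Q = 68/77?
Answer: -640/11 ≈ -58.182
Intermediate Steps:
Q = 68/77 (Q = 68*(1/77) = 68/77 ≈ 0.88312)
-52 + Q*(-7) = -52 + (68/77)*(-7) = -52 - 68/11 = -640/11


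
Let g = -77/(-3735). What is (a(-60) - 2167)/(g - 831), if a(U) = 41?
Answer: 3970305/1551854 ≈ 2.5584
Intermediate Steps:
g = 77/3735 (g = -77*(-1/3735) = 77/3735 ≈ 0.020616)
(a(-60) - 2167)/(g - 831) = (41 - 2167)/(77/3735 - 831) = -2126/(-3103708/3735) = -2126*(-3735/3103708) = 3970305/1551854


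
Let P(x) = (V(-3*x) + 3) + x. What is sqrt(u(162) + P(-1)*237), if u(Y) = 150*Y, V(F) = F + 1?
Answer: 3*sqrt(2858) ≈ 160.38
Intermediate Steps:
V(F) = 1 + F
P(x) = 4 - 2*x (P(x) = ((1 - 3*x) + 3) + x = (4 - 3*x) + x = 4 - 2*x)
sqrt(u(162) + P(-1)*237) = sqrt(150*162 + (4 - 2*(-1))*237) = sqrt(24300 + (4 + 2)*237) = sqrt(24300 + 6*237) = sqrt(24300 + 1422) = sqrt(25722) = 3*sqrt(2858)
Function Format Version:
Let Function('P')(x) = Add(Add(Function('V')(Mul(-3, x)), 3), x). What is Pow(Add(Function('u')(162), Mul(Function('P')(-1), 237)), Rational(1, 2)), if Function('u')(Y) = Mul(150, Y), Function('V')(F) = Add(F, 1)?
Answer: Mul(3, Pow(2858, Rational(1, 2))) ≈ 160.38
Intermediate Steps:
Function('V')(F) = Add(1, F)
Function('P')(x) = Add(4, Mul(-2, x)) (Function('P')(x) = Add(Add(Add(1, Mul(-3, x)), 3), x) = Add(Add(4, Mul(-3, x)), x) = Add(4, Mul(-2, x)))
Pow(Add(Function('u')(162), Mul(Function('P')(-1), 237)), Rational(1, 2)) = Pow(Add(Mul(150, 162), Mul(Add(4, Mul(-2, -1)), 237)), Rational(1, 2)) = Pow(Add(24300, Mul(Add(4, 2), 237)), Rational(1, 2)) = Pow(Add(24300, Mul(6, 237)), Rational(1, 2)) = Pow(Add(24300, 1422), Rational(1, 2)) = Pow(25722, Rational(1, 2)) = Mul(3, Pow(2858, Rational(1, 2)))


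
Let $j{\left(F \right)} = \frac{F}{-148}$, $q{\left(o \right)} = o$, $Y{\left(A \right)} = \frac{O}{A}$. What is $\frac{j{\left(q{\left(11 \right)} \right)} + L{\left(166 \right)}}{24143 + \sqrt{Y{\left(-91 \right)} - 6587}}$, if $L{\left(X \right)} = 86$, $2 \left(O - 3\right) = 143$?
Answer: $\frac{27939414321}{7850376483874} - \frac{12717 i \sqrt{218214906}}{15700752967748} \approx 0.003559 - 1.1965 \cdot 10^{-5} i$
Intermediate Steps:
$O = \frac{149}{2}$ ($O = 3 + \frac{1}{2} \cdot 143 = 3 + \frac{143}{2} = \frac{149}{2} \approx 74.5$)
$Y{\left(A \right)} = \frac{149}{2 A}$
$j{\left(F \right)} = - \frac{F}{148}$ ($j{\left(F \right)} = F \left(- \frac{1}{148}\right) = - \frac{F}{148}$)
$\frac{j{\left(q{\left(11 \right)} \right)} + L{\left(166 \right)}}{24143 + \sqrt{Y{\left(-91 \right)} - 6587}} = \frac{\left(- \frac{1}{148}\right) 11 + 86}{24143 + \sqrt{\frac{149}{2 \left(-91\right)} - 6587}} = \frac{- \frac{11}{148} + 86}{24143 + \sqrt{\frac{149}{2} \left(- \frac{1}{91}\right) - 6587}} = \frac{12717}{148 \left(24143 + \sqrt{- \frac{149}{182} - 6587}\right)} = \frac{12717}{148 \left(24143 + \sqrt{- \frac{1198983}{182}}\right)} = \frac{12717}{148 \left(24143 + \frac{i \sqrt{218214906}}{182}\right)}$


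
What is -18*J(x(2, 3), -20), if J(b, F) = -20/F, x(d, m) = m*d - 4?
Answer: -18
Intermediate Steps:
x(d, m) = -4 + d*m (x(d, m) = d*m - 4 = -4 + d*m)
-18*J(x(2, 3), -20) = -(-360)/(-20) = -(-360)*(-1)/20 = -18*1 = -18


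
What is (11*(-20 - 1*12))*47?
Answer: -16544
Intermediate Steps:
(11*(-20 - 1*12))*47 = (11*(-20 - 12))*47 = (11*(-32))*47 = -352*47 = -16544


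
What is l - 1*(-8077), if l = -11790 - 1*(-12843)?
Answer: 9130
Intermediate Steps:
l = 1053 (l = -11790 + 12843 = 1053)
l - 1*(-8077) = 1053 - 1*(-8077) = 1053 + 8077 = 9130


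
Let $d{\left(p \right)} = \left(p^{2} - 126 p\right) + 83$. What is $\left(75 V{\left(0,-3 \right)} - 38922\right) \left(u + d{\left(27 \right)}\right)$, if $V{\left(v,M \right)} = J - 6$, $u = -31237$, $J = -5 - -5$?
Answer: $1331836644$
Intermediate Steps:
$J = 0$ ($J = -5 + 5 = 0$)
$V{\left(v,M \right)} = -6$ ($V{\left(v,M \right)} = 0 - 6 = -6$)
$d{\left(p \right)} = 83 + p^{2} - 126 p$
$\left(75 V{\left(0,-3 \right)} - 38922\right) \left(u + d{\left(27 \right)}\right) = \left(75 \left(-6\right) - 38922\right) \left(-31237 + \left(83 + 27^{2} - 3402\right)\right) = \left(-450 - 38922\right) \left(-31237 + \left(83 + 729 - 3402\right)\right) = - 39372 \left(-31237 - 2590\right) = \left(-39372\right) \left(-33827\right) = 1331836644$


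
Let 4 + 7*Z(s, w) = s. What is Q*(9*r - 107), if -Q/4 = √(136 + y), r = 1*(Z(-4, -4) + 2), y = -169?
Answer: 2780*I*√33/7 ≈ 2281.4*I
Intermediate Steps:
Z(s, w) = -4/7 + s/7
r = 6/7 (r = 1*((-4/7 + (⅐)*(-4)) + 2) = 1*((-4/7 - 4/7) + 2) = 1*(-8/7 + 2) = 1*(6/7) = 6/7 ≈ 0.85714)
Q = -4*I*√33 (Q = -4*√(136 - 169) = -4*I*√33 ≈ -22.978*I)
Q*(9*r - 107) = (-4*I*√33)*(9*(6/7) - 107) = (-4*I*√33)*(54/7 - 107) = -4*I*√33*(-695/7) = 2780*I*√33/7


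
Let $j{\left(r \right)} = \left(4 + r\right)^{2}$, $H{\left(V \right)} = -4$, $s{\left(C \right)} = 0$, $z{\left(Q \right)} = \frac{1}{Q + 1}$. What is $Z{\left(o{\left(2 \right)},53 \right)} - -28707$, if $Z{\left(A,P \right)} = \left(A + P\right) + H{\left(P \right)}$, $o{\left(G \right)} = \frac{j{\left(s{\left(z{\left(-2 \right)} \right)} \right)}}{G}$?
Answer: $28764$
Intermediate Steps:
$z{\left(Q \right)} = \frac{1}{1 + Q}$
$o{\left(G \right)} = \frac{16}{G}$ ($o{\left(G \right)} = \frac{\left(4 + 0\right)^{2}}{G} = \frac{4^{2}}{G} = \frac{16}{G}$)
$Z{\left(A,P \right)} = -4 + A + P$ ($Z{\left(A,P \right)} = \left(A + P\right) - 4 = -4 + A + P$)
$Z{\left(o{\left(2 \right)},53 \right)} - -28707 = \left(-4 + \frac{16}{2} + 53\right) - -28707 = \left(-4 + 16 \cdot \frac{1}{2} + 53\right) + 28707 = \left(-4 + 8 + 53\right) + 28707 = 57 + 28707 = 28764$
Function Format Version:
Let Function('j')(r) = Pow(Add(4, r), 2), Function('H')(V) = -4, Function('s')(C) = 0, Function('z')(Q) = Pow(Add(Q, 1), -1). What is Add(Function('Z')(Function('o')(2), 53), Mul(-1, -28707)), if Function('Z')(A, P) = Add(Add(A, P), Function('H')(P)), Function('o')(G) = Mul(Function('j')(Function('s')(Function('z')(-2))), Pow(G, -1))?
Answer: 28764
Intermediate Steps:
Function('z')(Q) = Pow(Add(1, Q), -1)
Function('o')(G) = Mul(16, Pow(G, -1)) (Function('o')(G) = Mul(Pow(Add(4, 0), 2), Pow(G, -1)) = Mul(Pow(4, 2), Pow(G, -1)) = Mul(16, Pow(G, -1)))
Function('Z')(A, P) = Add(-4, A, P) (Function('Z')(A, P) = Add(Add(A, P), -4) = Add(-4, A, P))
Add(Function('Z')(Function('o')(2), 53), Mul(-1, -28707)) = Add(Add(-4, Mul(16, Pow(2, -1)), 53), Mul(-1, -28707)) = Add(Add(-4, Mul(16, Rational(1, 2)), 53), 28707) = Add(Add(-4, 8, 53), 28707) = Add(57, 28707) = 28764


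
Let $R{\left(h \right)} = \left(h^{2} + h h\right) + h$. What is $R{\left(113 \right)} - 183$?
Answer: $25468$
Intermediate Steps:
$R{\left(h \right)} = h + 2 h^{2}$ ($R{\left(h \right)} = \left(h^{2} + h^{2}\right) + h = 2 h^{2} + h = h + 2 h^{2}$)
$R{\left(113 \right)} - 183 = 113 \left(1 + 2 \cdot 113\right) - 183 = 113 \left(1 + 226\right) - 183 = 113 \cdot 227 - 183 = 25651 - 183 = 25468$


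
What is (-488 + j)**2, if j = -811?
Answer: 1687401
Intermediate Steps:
(-488 + j)**2 = (-488 - 811)**2 = (-1299)**2 = 1687401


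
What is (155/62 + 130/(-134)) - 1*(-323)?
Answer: 43487/134 ≈ 324.53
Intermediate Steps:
(155/62 + 130/(-134)) - 1*(-323) = (155*(1/62) + 130*(-1/134)) + 323 = (5/2 - 65/67) + 323 = 205/134 + 323 = 43487/134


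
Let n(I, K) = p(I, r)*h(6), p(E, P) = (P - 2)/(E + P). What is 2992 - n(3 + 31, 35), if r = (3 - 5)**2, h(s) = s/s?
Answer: 56847/19 ≈ 2991.9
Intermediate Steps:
h(s) = 1
r = 4 (r = (-2)**2 = 4)
p(E, P) = (-2 + P)/(E + P)
n(I, K) = 2/(4 + I) (n(I, K) = ((-2 + 4)/(I + 4))*1 = (2/(4 + I))*1 = 2/(4 + I))
2992 - n(3 + 31, 35) = 2992 - 2/(4 + (3 + 31)) = 2992 - 2/(4 + 34) = 2992 - 2/38 = 2992 - 1*1/19 = 2992 - 1/19 = 56847/19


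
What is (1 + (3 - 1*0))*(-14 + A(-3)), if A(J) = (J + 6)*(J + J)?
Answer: -128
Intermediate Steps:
A(J) = 2*J*(6 + J) (A(J) = (6 + J)*(2*J) = 2*J*(6 + J))
(1 + (3 - 1*0))*(-14 + A(-3)) = (1 + (3 - 1*0))*(-14 + 2*(-3)*(6 - 3)) = (1 + (3 + 0))*(-14 + 2*(-3)*3) = (1 + 3)*(-14 - 18) = 4*(-32) = -128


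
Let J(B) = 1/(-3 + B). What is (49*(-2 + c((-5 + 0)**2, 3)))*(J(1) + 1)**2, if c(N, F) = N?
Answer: 1127/4 ≈ 281.75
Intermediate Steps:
(49*(-2 + c((-5 + 0)**2, 3)))*(J(1) + 1)**2 = (49*(-2 + (-5 + 0)**2))*(1/(-3 + 1) + 1)**2 = (49*(-2 + (-5)**2))*(1/(-2) + 1)**2 = (49*(-2 + 25))*(-1/2 + 1)**2 = (49*23)*(1/2)**2 = 1127*(1/4) = 1127/4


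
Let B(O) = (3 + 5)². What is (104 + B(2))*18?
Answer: 3024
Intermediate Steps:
B(O) = 64 (B(O) = 8² = 64)
(104 + B(2))*18 = (104 + 64)*18 = 168*18 = 3024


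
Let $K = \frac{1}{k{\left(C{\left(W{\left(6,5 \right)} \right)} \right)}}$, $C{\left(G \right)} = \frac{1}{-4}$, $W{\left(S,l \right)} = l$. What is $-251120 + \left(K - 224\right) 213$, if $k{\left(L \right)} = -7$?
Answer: $- \frac{2092037}{7} \approx -2.9886 \cdot 10^{5}$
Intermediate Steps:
$C{\left(G \right)} = - \frac{1}{4}$
$K = - \frac{1}{7}$ ($K = \frac{1}{-7} = - \frac{1}{7} \approx -0.14286$)
$-251120 + \left(K - 224\right) 213 = -251120 + \left(- \frac{1}{7} - 224\right) 213 = -251120 - \frac{334197}{7} = - \frac{2092037}{7}$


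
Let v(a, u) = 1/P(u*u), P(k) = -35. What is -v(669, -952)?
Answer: 1/35 ≈ 0.028571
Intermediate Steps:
v(a, u) = -1/35 (v(a, u) = 1/(-35) = -1/35)
-v(669, -952) = -1*(-1/35) = 1/35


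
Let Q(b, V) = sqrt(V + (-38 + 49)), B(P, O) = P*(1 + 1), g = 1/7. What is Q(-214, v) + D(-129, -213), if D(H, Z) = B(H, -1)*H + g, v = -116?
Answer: 232975/7 + I*sqrt(105) ≈ 33282.0 + 10.247*I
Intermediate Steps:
g = 1/7 ≈ 0.14286
B(P, O) = 2*P (B(P, O) = P*2 = 2*P)
D(H, Z) = 1/7 + 2*H**2 (D(H, Z) = (2*H)*H + 1/7 = 2*H**2 + 1/7 = 1/7 + 2*H**2)
Q(b, V) = sqrt(11 + V) (Q(b, V) = sqrt(V + 11) = sqrt(11 + V))
Q(-214, v) + D(-129, -213) = sqrt(11 - 116) + (1/7 + 2*(-129)**2) = sqrt(-105) + (1/7 + 2*16641) = I*sqrt(105) + (1/7 + 33282) = I*sqrt(105) + 232975/7 = 232975/7 + I*sqrt(105)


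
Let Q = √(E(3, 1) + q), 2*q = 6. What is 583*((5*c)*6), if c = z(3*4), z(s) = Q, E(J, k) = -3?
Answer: 0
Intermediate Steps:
q = 3 (q = (½)*6 = 3)
Q = 0 (Q = √(-3 + 3) = √0 = 0)
z(s) = 0
c = 0
583*((5*c)*6) = 583*((5*0)*6) = 583*(0*6) = 583*0 = 0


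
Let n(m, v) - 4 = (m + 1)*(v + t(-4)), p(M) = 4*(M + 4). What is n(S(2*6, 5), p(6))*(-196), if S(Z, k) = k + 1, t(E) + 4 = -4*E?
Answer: -72128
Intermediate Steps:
t(E) = -4 - 4*E
S(Z, k) = 1 + k
p(M) = 16 + 4*M (p(M) = 4*(4 + M) = 16 + 4*M)
n(m, v) = 4 + (1 + m)*(12 + v) (n(m, v) = 4 + (m + 1)*(v + (-4 - 4*(-4))) = 4 + (1 + m)*(v + (-4 + 16)) = 4 + (1 + m)*(v + 12) = 4 + (1 + m)*(12 + v))
n(S(2*6, 5), p(6))*(-196) = (16 + (16 + 4*6) + 12*(1 + 5) + (1 + 5)*(16 + 4*6))*(-196) = (16 + (16 + 24) + 12*6 + 6*(16 + 24))*(-196) = (16 + 40 + 72 + 6*40)*(-196) = (16 + 40 + 72 + 240)*(-196) = 368*(-196) = -72128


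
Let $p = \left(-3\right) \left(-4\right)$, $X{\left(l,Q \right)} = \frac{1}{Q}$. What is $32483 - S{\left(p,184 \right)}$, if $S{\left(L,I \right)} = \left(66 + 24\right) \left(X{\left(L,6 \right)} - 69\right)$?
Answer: $38678$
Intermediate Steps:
$p = 12$
$S{\left(L,I \right)} = -6195$ ($S{\left(L,I \right)} = \left(66 + 24\right) \left(\frac{1}{6} - 69\right) = 90 \left(\frac{1}{6} - 69\right) = 90 \left(- \frac{413}{6}\right) = -6195$)
$32483 - S{\left(p,184 \right)} = 32483 - -6195 = 32483 + 6195 = 38678$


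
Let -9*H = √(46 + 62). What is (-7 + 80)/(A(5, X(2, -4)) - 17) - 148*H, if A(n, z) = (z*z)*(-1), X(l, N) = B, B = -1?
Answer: -73/18 + 296*√3/3 ≈ 166.84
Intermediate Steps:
X(l, N) = -1
A(n, z) = -z² (A(n, z) = z²*(-1) = -z²)
H = -2*√3/3 (H = -√(46 + 62)/9 = -2*√3/3 ≈ -1.1547)
(-7 + 80)/(A(5, X(2, -4)) - 17) - 148*H = (-7 + 80)/(-1*(-1)² - 17) - (-296)*√3/3 = 73/(-1*1 - 17) + 296*√3/3 = 73/(-1 - 17) + 296*√3/3 = 73/(-18) + 296*√3/3 = 73*(-1/18) + 296*√3/3 = -73/18 + 296*√3/3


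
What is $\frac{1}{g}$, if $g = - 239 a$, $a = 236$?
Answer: $- \frac{1}{56404} \approx -1.7729 \cdot 10^{-5}$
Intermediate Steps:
$g = -56404$ ($g = \left(-239\right) 236 = -56404$)
$\frac{1}{g} = \frac{1}{-56404} = - \frac{1}{56404}$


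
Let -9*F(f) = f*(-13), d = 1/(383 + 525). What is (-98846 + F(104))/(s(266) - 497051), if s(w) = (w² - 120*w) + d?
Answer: 806541896/3744532971 ≈ 0.21539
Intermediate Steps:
d = 1/908 ≈ 0.0011013
F(f) = 13*f/9 (F(f) = -f*(-13)/9 = -(-13)*f/9 = 13*f/9)
s(w) = 1/908 + w² - 120*w (s(w) = (w² - 120*w) + 1/908 = 1/908 + w² - 120*w)
(-98846 + F(104))/(s(266) - 497051) = (-98846 + (13/9)*104)/((1/908 + 266² - 120*266) - 497051) = (-98846 + 1352/9)/((1/908 + 70756 - 31920) - 497051) = -888262/(9*(35263089/908 - 497051)) = -888262/(9*(-416059219/908)) = -888262/9*(-908/416059219) = 806541896/3744532971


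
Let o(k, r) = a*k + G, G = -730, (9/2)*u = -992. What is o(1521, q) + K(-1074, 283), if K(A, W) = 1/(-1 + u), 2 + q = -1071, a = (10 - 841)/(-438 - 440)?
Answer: 1241653021/1749854 ≈ 709.58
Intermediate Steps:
u = -1984/9 (u = (2/9)*(-992) = -1984/9 ≈ -220.44)
a = 831/878 (a = -831/(-878) = -831*(-1/878) = 831/878 ≈ 0.94647)
q = -1073 (q = -2 - 1071 = -1073)
o(k, r) = -730 + 831*k/878 (o(k, r) = 831*k/878 - 730 = -730 + 831*k/878)
K(A, W) = -9/1993 (K(A, W) = 1/(-1 - 1984/9) = 1/(-1993/9) = -9/1993)
o(1521, q) + K(-1074, 283) = (-730 + (831/878)*1521) - 9/1993 = (-730 + 1263951/878) - 9/1993 = 623011/878 - 9/1993 = 1241653021/1749854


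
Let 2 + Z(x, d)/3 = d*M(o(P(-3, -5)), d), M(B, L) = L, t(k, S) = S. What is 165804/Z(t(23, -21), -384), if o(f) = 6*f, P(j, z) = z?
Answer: 27634/73727 ≈ 0.37481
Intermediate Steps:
Z(x, d) = -6 + 3*d² (Z(x, d) = -6 + 3*(d*d) = -6 + 3*d²)
165804/Z(t(23, -21), -384) = 165804/(-6 + 3*(-384)²) = 165804/(-6 + 3*147456) = 165804/(-6 + 442368) = 165804/442362 = 165804*(1/442362) = 27634/73727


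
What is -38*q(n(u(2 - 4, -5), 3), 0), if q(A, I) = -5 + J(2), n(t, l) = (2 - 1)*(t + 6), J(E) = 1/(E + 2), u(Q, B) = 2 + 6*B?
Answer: 361/2 ≈ 180.50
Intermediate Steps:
J(E) = 1/(2 + E)
n(t, l) = 6 + t (n(t, l) = 1*(6 + t) = 6 + t)
q(A, I) = -19/4 (q(A, I) = -5 + 1/(2 + 2) = -5 + 1/4 = -5 + ¼ = -19/4)
-38*q(n(u(2 - 4, -5), 3), 0) = -38*(-19/4) = 361/2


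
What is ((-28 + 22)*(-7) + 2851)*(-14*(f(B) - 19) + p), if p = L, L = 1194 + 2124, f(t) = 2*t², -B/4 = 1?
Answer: 9072448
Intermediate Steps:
B = -4 (B = -4*1 = -4)
L = 3318
p = 3318
((-28 + 22)*(-7) + 2851)*(-14*(f(B) - 19) + p) = ((-28 + 22)*(-7) + 2851)*(-14*(2*(-4)² - 19) + 3318) = (-6*(-7) + 2851)*(-14*(2*16 - 19) + 3318) = (42 + 2851)*(-14*(32 - 19) + 3318) = 2893*(-14*13 + 3318) = 2893*(-182 + 3318) = 2893*3136 = 9072448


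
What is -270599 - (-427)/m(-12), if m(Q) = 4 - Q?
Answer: -4329157/16 ≈ -2.7057e+5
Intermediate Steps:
-270599 - (-427)/m(-12) = -270599 - (-427)/(4 - 1*(-12)) = -270599 - (-427)/(4 + 12) = -270599 - (-427)/16 = -270599 - 1*(-427/16) = -270599 + 427/16 = -4329157/16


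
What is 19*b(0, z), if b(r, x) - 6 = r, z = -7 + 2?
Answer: 114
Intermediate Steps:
z = -5
b(r, x) = 6 + r
19*b(0, z) = 19*(6 + 0) = 19*6 = 114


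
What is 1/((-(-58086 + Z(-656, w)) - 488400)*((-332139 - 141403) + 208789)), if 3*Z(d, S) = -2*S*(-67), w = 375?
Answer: 1/118361535192 ≈ 8.4487e-12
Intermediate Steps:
Z(d, S) = 134*S/3 (Z(d, S) = (-2*S*(-67))/3 = (134*S)/3 = 134*S/3)
1/((-(-58086 + Z(-656, w)) - 488400)*((-332139 - 141403) + 208789)) = 1/((-(-58086 + (134/3)*375) - 488400)*((-332139 - 141403) + 208789)) = 1/((-(-58086 + 16750) - 488400)*(-473542 + 208789)) = 1/(-1*(-41336) - 488400*(-264753)) = -1/264753/(41336 - 488400) = -1/264753/(-447064) = -1/447064*(-1/264753) = 1/118361535192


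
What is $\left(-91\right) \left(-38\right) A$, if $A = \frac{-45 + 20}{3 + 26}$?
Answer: $- \frac{86450}{29} \approx -2981.0$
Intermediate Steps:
$A = - \frac{25}{29} \approx -0.86207$
$\left(-91\right) \left(-38\right) A = \left(-91\right) \left(-38\right) \left(- \frac{25}{29}\right) = 3458 \left(- \frac{25}{29}\right) = - \frac{86450}{29}$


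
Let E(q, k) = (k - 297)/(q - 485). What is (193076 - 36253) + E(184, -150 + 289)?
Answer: 47203881/301 ≈ 1.5682e+5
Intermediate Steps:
E(q, k) = (-297 + k)/(-485 + q)
(193076 - 36253) + E(184, -150 + 289) = (193076 - 36253) + (-297 + (-150 + 289))/(-485 + 184) = 156823 + (-297 + 139)/(-301) = 156823 - 1/301*(-158) = 156823 + 158/301 = 47203881/301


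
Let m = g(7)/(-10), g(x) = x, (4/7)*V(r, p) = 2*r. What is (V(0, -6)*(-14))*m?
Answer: 0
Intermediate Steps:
V(r, p) = 7*r/2 (V(r, p) = 7*(2*r)/4 = 7*r/2)
m = -7/10 (m = 7/(-10) = 7*(-1/10) = -7/10 ≈ -0.70000)
(V(0, -6)*(-14))*m = (((7/2)*0)*(-14))*(-7/10) = (0*(-14))*(-7/10) = 0*(-7/10) = 0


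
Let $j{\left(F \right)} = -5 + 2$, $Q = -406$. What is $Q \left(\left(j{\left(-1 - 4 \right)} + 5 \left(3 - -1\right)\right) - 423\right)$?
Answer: $164836$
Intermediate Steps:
$j{\left(F \right)} = -3$
$Q \left(\left(j{\left(-1 - 4 \right)} + 5 \left(3 - -1\right)\right) - 423\right) = - 406 \left(\left(-3 + 5 \left(3 - -1\right)\right) - 423\right) = - 406 \left(\left(-3 + 5 \left(3 + 1\right)\right) - 423\right) = - 406 \left(\left(-3 + 5 \cdot 4\right) - 423\right) = - 406 \left(\left(-3 + 20\right) - 423\right) = - 406 \left(17 - 423\right) = \left(-406\right) \left(-406\right) = 164836$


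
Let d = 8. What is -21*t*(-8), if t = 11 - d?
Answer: 504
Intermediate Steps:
t = 3 (t = 11 - 1*8 = 11 - 8 = 3)
-21*t*(-8) = -21*3*(-8) = -63*(-8) = 504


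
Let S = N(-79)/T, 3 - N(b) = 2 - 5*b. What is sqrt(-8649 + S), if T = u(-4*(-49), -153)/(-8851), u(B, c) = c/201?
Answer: I*sqrt(11938579647)/51 ≈ 2142.4*I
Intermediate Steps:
u(B, c) = c/201 (u(B, c) = c*(1/201) = c/201)
N(b) = 1 + 5*b (N(b) = 3 - (2 - 5*b) = 3 + (-2 + 5*b) = 1 + 5*b)
T = 51/593017 (T = ((1/201)*(-153))/(-8851) = -51/67*(-1/8851) = 51/593017 ≈ 8.6001e-5)
S = -233648698/51 (S = (1 + 5*(-79))/(51/593017) = (1 - 395)*(593017/51) = -394*593017/51 = -233648698/51 ≈ -4.5813e+6)
sqrt(-8649 + S) = sqrt(-8649 - 233648698/51) = sqrt(-234089797/51) = I*sqrt(11938579647)/51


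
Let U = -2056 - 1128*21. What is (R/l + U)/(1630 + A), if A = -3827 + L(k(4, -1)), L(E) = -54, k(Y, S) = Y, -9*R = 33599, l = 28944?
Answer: 6706242623/586376496 ≈ 11.437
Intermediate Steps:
R = -33599/9 (R = -⅑*33599 = -33599/9 ≈ -3733.2)
U = -25744 (U = -2056 - 23688 = -25744)
A = -3881 (A = -3827 - 54 = -3881)
(R/l + U)/(1630 + A) = (-33599/9/28944 - 25744)/(1630 - 3881) = (-33599/9*1/28944 - 25744)/(-2251) = (-33599/260496 - 25744)*(-1/2251) = -6706242623/260496*(-1/2251) = 6706242623/586376496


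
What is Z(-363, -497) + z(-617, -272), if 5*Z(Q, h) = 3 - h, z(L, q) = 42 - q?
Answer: 414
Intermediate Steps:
Z(Q, h) = ⅗ - h/5 (Z(Q, h) = (3 - h)/5 = ⅗ - h/5)
Z(-363, -497) + z(-617, -272) = (⅗ - ⅕*(-497)) + (42 - 1*(-272)) = (⅗ + 497/5) + (42 + 272) = 100 + 314 = 414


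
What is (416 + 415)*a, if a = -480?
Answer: -398880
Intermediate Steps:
(416 + 415)*a = (416 + 415)*(-480) = 831*(-480) = -398880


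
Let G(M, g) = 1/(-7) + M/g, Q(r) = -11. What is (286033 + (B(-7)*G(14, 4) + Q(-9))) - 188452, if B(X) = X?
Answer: 195093/2 ≈ 97547.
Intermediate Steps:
G(M, g) = -⅐ + M/g (G(M, g) = 1*(-⅐) + M/g = -⅐ + M/g)
(286033 + (B(-7)*G(14, 4) + Q(-9))) - 188452 = (286033 + (-7*(14 - ⅐*4)/4 - 11)) - 188452 = (286033 + (-7*(14 - 4/7)/4 - 11)) - 188452 = (286033 + (-7*94/(4*7) - 11)) - 188452 = (286033 + (-7*47/14 - 11)) - 188452 = (286033 + (-47/2 - 11)) - 188452 = (286033 - 69/2) - 188452 = 571997/2 - 188452 = 195093/2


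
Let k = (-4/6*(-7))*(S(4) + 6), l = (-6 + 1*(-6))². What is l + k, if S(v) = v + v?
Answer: 628/3 ≈ 209.33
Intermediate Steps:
S(v) = 2*v
l = 144 (l = (-6 - 6)² = (-12)² = 144)
k = 196/3 (k = (-4/6*(-7))*(2*4 + 6) = (-4*⅙*(-7))*(8 + 6) = -⅔*(-7)*14 = (14/3)*14 = 196/3 ≈ 65.333)
l + k = 144 + 196/3 = 628/3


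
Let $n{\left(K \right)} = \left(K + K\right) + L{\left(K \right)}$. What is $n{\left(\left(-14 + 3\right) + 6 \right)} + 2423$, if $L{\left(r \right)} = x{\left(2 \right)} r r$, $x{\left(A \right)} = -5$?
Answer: $2288$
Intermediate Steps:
$L{\left(r \right)} = - 5 r^{2}$ ($L{\left(r \right)} = - 5 r r = - 5 r^{2}$)
$n{\left(K \right)} = - 5 K^{2} + 2 K$ ($n{\left(K \right)} = \left(K + K\right) - 5 K^{2} = 2 K - 5 K^{2} = - 5 K^{2} + 2 K$)
$n{\left(\left(-14 + 3\right) + 6 \right)} + 2423 = \left(\left(-14 + 3\right) + 6\right) \left(2 - 5 \left(\left(-14 + 3\right) + 6\right)\right) + 2423 = \left(-11 + 6\right) \left(2 - 5 \left(-11 + 6\right)\right) + 2423 = - 5 \left(2 - -25\right) + 2423 = - 5 \left(2 + 25\right) + 2423 = \left(-5\right) 27 + 2423 = -135 + 2423 = 2288$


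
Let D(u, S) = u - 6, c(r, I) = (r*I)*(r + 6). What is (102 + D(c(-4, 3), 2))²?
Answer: 5184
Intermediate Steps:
c(r, I) = I*r*(6 + r) (c(r, I) = (I*r)*(6 + r) = I*r*(6 + r))
D(u, S) = -6 + u
(102 + D(c(-4, 3), 2))² = (102 + (-6 + 3*(-4)*(6 - 4)))² = (102 + (-6 + 3*(-4)*2))² = (102 + (-6 - 24))² = (102 - 30)² = 72² = 5184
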